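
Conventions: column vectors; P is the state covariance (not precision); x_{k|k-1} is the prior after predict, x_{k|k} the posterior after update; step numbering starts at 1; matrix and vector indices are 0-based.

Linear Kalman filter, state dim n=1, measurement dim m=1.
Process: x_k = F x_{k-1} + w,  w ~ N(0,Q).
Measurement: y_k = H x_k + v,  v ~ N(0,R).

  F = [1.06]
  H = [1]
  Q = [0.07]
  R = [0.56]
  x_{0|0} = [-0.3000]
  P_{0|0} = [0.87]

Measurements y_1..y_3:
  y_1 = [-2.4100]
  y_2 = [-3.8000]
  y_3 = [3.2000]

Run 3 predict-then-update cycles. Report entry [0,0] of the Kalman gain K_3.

K[0,0] = 0.3916

step 1: x^-=[-0.3180]  P^-=[1.0475]  S=[1.6075]  K=[0.6516]  nu=[-2.0920]  x^+=[-1.6812]  P^+=[0.3649]
step 2: x^-=[-1.7821]  P^-=[0.4800]  S=[1.0400]  K=[0.4615]  nu=[-2.0179]  x^+=[-2.7135]  P^+=[0.2585]
step 3: x^-=[-2.8763]  P^-=[0.3604]  S=[0.9204]  K=[0.3916]  nu=[6.0763]  x^+=[-0.4969]  P^+=[0.2193]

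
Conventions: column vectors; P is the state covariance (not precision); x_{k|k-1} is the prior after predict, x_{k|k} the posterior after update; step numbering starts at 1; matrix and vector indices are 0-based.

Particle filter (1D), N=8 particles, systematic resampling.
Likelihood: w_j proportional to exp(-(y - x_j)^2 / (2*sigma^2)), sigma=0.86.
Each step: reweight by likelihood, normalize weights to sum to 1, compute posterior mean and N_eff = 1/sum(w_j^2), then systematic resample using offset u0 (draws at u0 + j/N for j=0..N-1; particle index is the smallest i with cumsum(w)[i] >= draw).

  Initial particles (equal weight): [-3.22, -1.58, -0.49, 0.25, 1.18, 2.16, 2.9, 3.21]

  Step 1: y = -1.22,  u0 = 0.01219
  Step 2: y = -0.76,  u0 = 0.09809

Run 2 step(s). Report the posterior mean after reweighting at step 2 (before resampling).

step 1: w=[0.0346, 0.4738, 0.3608, 0.1200, 0.0105, 0.0002, 0.0000, 0.0000]  mean=-0.9940  Neff=2.6999  idx=[0, 1, 1, 1, 2, 2, 2, 3]
step 2: w=[0.0032, 0.1202, 0.1202, 0.1202, 0.1803, 0.1803, 0.1803, 0.0951]  mean=-0.8215  Neff=6.6669  idx=[1, 2, 3, 4, 5, 5, 6, 7]

post_mean = -0.8215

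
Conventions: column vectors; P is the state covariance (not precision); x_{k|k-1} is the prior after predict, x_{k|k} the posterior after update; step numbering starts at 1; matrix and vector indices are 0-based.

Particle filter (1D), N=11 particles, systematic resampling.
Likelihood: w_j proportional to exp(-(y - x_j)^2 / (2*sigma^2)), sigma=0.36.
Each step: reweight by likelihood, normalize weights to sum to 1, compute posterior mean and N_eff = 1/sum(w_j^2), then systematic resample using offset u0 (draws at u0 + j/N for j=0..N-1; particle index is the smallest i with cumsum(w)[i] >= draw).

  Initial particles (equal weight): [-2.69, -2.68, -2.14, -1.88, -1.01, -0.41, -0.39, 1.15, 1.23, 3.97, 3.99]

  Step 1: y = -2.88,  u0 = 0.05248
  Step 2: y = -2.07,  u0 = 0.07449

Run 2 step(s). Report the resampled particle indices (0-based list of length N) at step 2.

resampled_idx = [1, 2, 3, 5, 6, 7, 8, 10, 10, 10, 10]

step 1: w=[0.4655, 0.4585, 0.0647, 0.0113, 0.0000, 0.0000, 0.0000, 0.0000, 0.0000, 0.0000, 0.0000]  mean=-2.6407  Neff=2.3189  idx=[0, 0, 0, 0, 0, 1, 1, 1, 1, 1, 2]
step 2: w=[0.0686, 0.0686, 0.0686, 0.0686, 0.0686, 0.0720, 0.0720, 0.0720, 0.0720, 0.0720, 0.2968]  mean=-2.5231  Neff=7.2686  idx=[1, 2, 3, 5, 6, 7, 8, 10, 10, 10, 10]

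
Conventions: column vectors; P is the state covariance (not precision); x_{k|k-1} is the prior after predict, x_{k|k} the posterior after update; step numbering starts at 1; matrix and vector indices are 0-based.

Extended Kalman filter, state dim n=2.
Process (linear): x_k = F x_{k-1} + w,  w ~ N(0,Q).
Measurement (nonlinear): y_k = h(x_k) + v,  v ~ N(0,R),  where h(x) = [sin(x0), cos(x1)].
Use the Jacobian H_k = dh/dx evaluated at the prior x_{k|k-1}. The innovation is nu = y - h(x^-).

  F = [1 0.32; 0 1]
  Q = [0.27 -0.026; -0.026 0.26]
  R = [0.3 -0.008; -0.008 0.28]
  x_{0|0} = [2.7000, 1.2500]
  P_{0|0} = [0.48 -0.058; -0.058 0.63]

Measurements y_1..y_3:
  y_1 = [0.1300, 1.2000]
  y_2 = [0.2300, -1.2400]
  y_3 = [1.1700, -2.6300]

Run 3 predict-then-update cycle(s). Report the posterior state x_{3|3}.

x_post = [2.7333, 3.3711]

step 1: x^-=[3.1000, 1.2500]  P^-=[0.7774 0.1176; 0.1176 0.8900]  H_jac=[-0.9991 0.0000; 0.0000 -0.9490]  S=[1.0760 0.1035; 0.1035 1.0815]  K=[-0.7185 -0.0344; -0.0344 -0.7777]  nu=[0.0884, 0.8847]  x^+=[3.0060, 0.5590]  P^+=[0.2155 0.0041; 0.0041 0.2292]
step 2: x^-=[3.1849, 0.5590]  P^-=[0.5116 0.0514; 0.0514 0.4892]  H_jac=[-0.9991 0.0000; 0.0000 -0.5303]  S=[0.8106 0.0192; 0.0192 0.4176]  K=[-0.6296 -0.0363; -0.0487 -0.6190]  nu=[0.2733, -2.0878]  x^+=[3.0886, 1.8380]  P^+=[0.1888 0.0097; 0.0097 0.3261]
step 3: x^-=[3.6768, 1.8380]  P^-=[0.4984 0.0880; 0.0880 0.5861]  H_jac=[-0.8602 0.0000; 0.0000 -0.9645]  S=[0.6687 0.0650; 0.0650 0.8252]  K=[-0.6359 -0.0528; -0.0470 -0.6813]  nu=[1.6800, -2.3659]  x^+=[2.7333, 3.3711]  P^+=[0.2213 0.0100; 0.0100 0.1974]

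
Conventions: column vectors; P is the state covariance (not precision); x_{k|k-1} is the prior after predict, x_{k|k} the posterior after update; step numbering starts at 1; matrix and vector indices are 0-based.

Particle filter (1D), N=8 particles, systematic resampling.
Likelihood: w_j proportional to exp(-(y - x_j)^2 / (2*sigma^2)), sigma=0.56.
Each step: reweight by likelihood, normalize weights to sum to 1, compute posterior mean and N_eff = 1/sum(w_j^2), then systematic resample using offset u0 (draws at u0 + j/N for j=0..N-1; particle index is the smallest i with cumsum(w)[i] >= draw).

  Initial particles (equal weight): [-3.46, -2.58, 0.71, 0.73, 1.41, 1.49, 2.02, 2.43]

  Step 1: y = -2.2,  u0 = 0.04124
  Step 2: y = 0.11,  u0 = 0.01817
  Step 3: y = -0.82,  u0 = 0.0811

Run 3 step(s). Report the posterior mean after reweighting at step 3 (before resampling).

post_mean = -2.5800

step 1: w=[0.0910, 0.9090, 0.0000, 0.0000, 0.0000, 0.0000, 0.0000, 0.0000]  mean=-2.6601  Neff=1.1983  idx=[0, 1, 1, 1, 1, 1, 1, 1]
step 2: w=[0.0000, 0.1429, 0.1429, 0.1429, 0.1429, 0.1429, 0.1429, 0.1429]  mean=-2.5800  Neff=7.0003  idx=[1, 2, 2, 3, 4, 5, 6, 7]
step 3: w=[0.1250, 0.1250, 0.1250, 0.1250, 0.1250, 0.1250, 0.1250, 0.1250]  mean=-2.5800  Neff=8.0000  idx=[0, 1, 2, 3, 4, 5, 6, 7]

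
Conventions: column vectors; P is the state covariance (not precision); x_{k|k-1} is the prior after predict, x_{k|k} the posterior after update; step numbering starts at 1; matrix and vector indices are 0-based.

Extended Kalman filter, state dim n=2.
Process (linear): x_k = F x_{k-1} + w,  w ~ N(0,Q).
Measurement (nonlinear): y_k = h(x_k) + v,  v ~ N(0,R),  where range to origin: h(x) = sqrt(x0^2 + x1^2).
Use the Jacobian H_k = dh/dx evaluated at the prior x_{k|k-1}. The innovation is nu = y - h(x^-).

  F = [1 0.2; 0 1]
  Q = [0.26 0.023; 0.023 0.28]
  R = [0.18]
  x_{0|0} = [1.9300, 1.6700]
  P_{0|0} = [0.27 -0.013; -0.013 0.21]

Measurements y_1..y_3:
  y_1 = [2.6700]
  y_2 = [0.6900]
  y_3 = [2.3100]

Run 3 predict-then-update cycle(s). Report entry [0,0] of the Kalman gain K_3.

step 1: x^-=[2.2640, 1.6700]  P^-=[0.5332 0.0520; 0.0520 0.4900]  H_jac=[0.8048 0.5936]  S=[0.7477]  K=[0.6152; 0.4450]  nu=[-0.1433]  x^+=[2.1758, 1.6062]  P^+=[0.2502 -0.1527; -0.1527 0.3419]
step 2: x^-=[2.4971, 1.6062]  P^-=[0.4628 -0.0613; -0.0613 0.6219]  H_jac=[0.8410 0.5410]  S=[0.6336]  K=[0.5620; 0.4496]  nu=[-2.2791]  x^+=[1.2162, 0.5814]  P^+=[0.2627 -0.2214; -0.2214 0.4938]
step 3: x^-=[1.3325, 0.5814]  P^-=[0.4539 -0.0997; -0.0997 0.7738]  H_jac=[0.9165 0.3999]  S=[0.6120]  K=[0.6146; 0.3564]  nu=[0.8561]  x^+=[1.8587, 0.8866]  P^+=[0.2227 -0.2337; -0.2337 0.6961]

K[0,0] = 0.6146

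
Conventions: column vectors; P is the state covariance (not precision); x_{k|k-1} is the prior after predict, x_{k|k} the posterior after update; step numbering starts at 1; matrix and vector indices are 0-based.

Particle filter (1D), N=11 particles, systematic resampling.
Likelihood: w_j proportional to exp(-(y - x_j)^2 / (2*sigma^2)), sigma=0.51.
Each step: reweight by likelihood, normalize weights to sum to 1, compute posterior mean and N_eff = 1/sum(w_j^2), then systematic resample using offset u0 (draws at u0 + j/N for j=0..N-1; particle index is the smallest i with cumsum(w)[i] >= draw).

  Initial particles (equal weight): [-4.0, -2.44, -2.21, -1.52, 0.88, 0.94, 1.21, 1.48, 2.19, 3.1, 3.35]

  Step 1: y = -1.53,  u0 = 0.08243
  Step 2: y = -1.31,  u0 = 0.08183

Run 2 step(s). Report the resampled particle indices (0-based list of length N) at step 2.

step 1: w=[0.0000, 0.1261, 0.2546, 0.6193, 0.0000, 0.0000, 0.0000, 0.0000, 0.0000, 0.0000, 0.0000]  mean=-1.8117  Neff=2.1541  idx=[1, 2, 2, 2, 3, 3, 3, 3, 3, 3, 3]
step 2: w=[0.0120, 0.0295, 0.0295, 0.0295, 0.1285, 0.1285, 0.1285, 0.1285, 0.1285, 0.1285, 0.1285]  mean=-1.5921  Neff=8.4495  idx=[3, 4, 5, 5, 6, 7, 8, 8, 9, 10, 10]

resampled_idx = [3, 4, 5, 5, 6, 7, 8, 8, 9, 10, 10]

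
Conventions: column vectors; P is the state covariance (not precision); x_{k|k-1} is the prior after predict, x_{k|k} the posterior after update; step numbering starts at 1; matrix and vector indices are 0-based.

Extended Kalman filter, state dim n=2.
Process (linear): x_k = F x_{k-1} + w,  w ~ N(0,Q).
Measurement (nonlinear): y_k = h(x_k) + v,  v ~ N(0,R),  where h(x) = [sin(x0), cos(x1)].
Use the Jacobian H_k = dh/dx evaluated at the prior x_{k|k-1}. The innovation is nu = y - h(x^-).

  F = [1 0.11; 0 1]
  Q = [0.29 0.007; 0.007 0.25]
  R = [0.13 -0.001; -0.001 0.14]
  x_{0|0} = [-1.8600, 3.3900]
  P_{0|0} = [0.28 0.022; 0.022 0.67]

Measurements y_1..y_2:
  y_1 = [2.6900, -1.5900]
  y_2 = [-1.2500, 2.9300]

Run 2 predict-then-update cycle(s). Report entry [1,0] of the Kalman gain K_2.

K[1,0] = 0.1025

step 1: x^-=[-1.4871, 3.3900]  P^-=[0.5829 0.1027; 0.1027 0.9200]  H_jac=[0.0836 0.0000; 0.0000 0.2459]  S=[0.1341 0.0011; 0.0011 0.1956]  K=[0.3624 0.1270; 0.0545 1.1560]  nu=[3.6865, -0.6207]  x^+=[-0.2298, 2.8732]  P^+=[0.5621 0.0709; 0.0709 0.6581]
step 2: x^-=[0.0862, 2.8732]  P^-=[0.8756 0.1502; 0.1502 0.9081]  H_jac=[0.9963 0.0000; 0.0000 -0.2652]  S=[0.9991 -0.0407; -0.0407 0.2038]  K=[0.8723 -0.0213; 0.1025 -1.1607]  nu=[-1.3361, 3.8942]  x^+=[-1.1622, -1.7839]  P^+=[0.1138 0.0145; 0.0145 0.6132]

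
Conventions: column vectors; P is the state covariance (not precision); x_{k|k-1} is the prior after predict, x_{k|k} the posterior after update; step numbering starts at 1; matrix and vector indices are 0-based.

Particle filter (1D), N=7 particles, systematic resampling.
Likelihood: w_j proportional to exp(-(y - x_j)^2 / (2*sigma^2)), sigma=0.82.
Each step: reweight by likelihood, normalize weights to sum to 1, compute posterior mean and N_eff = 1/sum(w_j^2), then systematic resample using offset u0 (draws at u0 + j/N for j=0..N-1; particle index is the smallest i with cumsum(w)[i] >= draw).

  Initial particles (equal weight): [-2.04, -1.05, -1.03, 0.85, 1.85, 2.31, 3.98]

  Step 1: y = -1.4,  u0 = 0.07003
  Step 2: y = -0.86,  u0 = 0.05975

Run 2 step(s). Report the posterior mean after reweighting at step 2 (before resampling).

post_mean = -1.1652

step 1: w=[0.2861, 0.3542, 0.3505, 0.0090, 0.0002, 0.0000, 0.0000]  mean=-1.3087  Neff=3.0279  idx=[0, 0, 1, 1, 2, 2, 2]
step 2: w=[0.0635, 0.0635, 0.1740, 0.1740, 0.1750, 0.1750, 0.1750]  mean=-1.1652  Neff=6.2306  idx=[0, 2, 3, 4, 4, 5, 6]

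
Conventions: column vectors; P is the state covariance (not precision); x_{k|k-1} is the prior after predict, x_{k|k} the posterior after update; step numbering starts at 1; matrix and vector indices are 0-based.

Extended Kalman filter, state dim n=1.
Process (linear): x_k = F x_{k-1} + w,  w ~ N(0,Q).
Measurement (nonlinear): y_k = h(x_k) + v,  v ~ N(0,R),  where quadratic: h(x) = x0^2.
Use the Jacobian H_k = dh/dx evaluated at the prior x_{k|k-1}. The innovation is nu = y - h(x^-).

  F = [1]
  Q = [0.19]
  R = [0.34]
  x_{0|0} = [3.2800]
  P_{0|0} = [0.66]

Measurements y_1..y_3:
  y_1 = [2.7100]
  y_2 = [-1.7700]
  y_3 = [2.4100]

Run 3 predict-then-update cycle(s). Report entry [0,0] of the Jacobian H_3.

H_jac[0,0] = 1.4746

step 1: x^-=[3.2800]  P^-=[0.8500]  H_jac=[6.5600]  S=[36.9186]  K=[0.1510]  nu=[-8.0484]  x^+=[2.0644]  P^+=[0.0078]
step 2: x^-=[2.0644]  P^-=[0.1978]  H_jac=[4.1288]  S=[3.7124]  K=[0.2200]  nu=[-6.0318]  x^+=[0.7373]  P^+=[0.0181]
step 3: x^-=[0.7373]  P^-=[0.2081]  H_jac=[1.4746]  S=[0.7925]  K=[0.3872]  nu=[1.8664]  x^+=[1.4600]  P^+=[0.0893]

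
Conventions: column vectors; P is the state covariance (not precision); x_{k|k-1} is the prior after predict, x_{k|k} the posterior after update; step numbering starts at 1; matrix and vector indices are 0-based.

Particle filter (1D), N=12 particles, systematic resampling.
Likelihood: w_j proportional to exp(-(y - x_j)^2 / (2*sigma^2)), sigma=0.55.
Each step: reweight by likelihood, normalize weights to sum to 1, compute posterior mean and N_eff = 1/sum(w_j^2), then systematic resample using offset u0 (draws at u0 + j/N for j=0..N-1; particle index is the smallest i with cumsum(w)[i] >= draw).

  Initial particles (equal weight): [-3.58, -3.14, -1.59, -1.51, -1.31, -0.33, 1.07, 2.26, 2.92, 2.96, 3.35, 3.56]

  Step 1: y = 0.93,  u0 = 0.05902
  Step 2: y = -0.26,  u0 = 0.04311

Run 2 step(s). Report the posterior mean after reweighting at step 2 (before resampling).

post_mean = 0.1619

step 1: w=[0.0000, 0.0000, 0.0000, 0.0000, 0.0002, 0.0661, 0.8823, 0.0490, 0.0013, 0.0010, 0.0001, 0.0000]  mean=1.0395  Neff=1.2736  idx=[5, 6, 6, 6, 6, 6, 6, 6, 6, 6, 6, 7]
step 2: w=[0.6486, 0.0351, 0.0351, 0.0351, 0.0351, 0.0351, 0.0351, 0.0351, 0.0351, 0.0351, 0.0351, 0.0000]  mean=0.1619  Neff=2.3091  idx=[0, 0, 0, 0, 0, 0, 0, 0, 2, 5, 7, 9]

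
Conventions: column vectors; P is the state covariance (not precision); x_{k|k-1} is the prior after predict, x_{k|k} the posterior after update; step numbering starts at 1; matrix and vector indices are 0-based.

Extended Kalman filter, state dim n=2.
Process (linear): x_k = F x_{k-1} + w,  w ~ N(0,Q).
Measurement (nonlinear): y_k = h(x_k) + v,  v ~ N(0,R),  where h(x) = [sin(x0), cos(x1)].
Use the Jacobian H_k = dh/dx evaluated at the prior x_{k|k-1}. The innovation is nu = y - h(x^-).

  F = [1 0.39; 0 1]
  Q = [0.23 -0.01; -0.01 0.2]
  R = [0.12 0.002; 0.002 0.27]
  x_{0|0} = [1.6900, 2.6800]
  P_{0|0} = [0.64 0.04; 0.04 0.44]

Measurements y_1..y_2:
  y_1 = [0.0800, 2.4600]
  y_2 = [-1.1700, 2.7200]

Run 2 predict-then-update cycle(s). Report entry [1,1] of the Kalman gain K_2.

K[1,1] = -0.6249

step 1: x^-=[2.7352, 2.6800]  P^-=[0.9681 0.2016; 0.2016 0.6400]  H_jac=[-0.9186 0.0000; 0.0000 -0.4454]  S=[0.9368 0.0845; 0.0845 0.3969]  K=[-0.9470 -0.0247; -0.1355 -0.6892]  nu=[-0.3153, 3.3553]  x^+=[2.9510, 0.4101]  P^+=[0.1238 0.0192; 0.0192 0.4184]
step 2: x^-=[3.1110, 0.4101]  P^-=[0.4324 0.1724; 0.1724 0.6184]  H_jac=[-0.9995 0.0000; 0.0000 -0.3987]  S=[0.5520 0.0707; 0.0707 0.3683]  K=[-0.7782 -0.0372; -0.2321 -0.6249]  nu=[-1.2006, 1.8029]  x^+=[3.9782, -0.4379]  P^+=[0.0935 0.0291; 0.0291 0.4244]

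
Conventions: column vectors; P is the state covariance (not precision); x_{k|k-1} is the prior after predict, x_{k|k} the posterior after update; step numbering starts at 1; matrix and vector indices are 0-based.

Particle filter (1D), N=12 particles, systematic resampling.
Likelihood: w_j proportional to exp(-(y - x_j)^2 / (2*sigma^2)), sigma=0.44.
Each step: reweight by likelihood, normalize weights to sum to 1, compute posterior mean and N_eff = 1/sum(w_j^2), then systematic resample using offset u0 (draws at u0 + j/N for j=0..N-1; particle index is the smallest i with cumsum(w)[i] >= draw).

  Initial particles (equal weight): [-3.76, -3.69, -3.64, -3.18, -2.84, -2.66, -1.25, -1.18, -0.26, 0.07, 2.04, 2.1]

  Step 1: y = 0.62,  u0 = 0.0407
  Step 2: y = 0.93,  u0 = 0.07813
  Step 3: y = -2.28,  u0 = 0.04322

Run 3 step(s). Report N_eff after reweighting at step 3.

step 1: w=[0.0000, 0.0000, 0.0000, 0.0000, 0.0000, 0.0000, 0.0002, 0.0004, 0.2246, 0.7599, 0.0091, 0.0058]  mean=0.0248  Neff=1.5923  idx=[8, 8, 8, 9, 9, 9, 9, 9, 9, 9, 9, 9]
step 2: w=[0.0183, 0.0183, 0.0183, 0.1050, 0.1050, 0.1050, 0.1050, 0.1050, 0.1050, 0.1050, 0.1050, 0.1050]  mean=0.0519  Neff=9.9750  idx=[3, 4, 4, 5, 6, 7, 7, 8, 9, 10, 11, 11]
step 3: w=[0.0833, 0.0833, 0.0833, 0.0833, 0.0833, 0.0833, 0.0833, 0.0833, 0.0833, 0.0833, 0.0833, 0.0833]  mean=0.0700  Neff=12.0000  idx=[0, 1, 2, 3, 4, 5, 6, 7, 8, 9, 10, 11]

N_eff = 12.0000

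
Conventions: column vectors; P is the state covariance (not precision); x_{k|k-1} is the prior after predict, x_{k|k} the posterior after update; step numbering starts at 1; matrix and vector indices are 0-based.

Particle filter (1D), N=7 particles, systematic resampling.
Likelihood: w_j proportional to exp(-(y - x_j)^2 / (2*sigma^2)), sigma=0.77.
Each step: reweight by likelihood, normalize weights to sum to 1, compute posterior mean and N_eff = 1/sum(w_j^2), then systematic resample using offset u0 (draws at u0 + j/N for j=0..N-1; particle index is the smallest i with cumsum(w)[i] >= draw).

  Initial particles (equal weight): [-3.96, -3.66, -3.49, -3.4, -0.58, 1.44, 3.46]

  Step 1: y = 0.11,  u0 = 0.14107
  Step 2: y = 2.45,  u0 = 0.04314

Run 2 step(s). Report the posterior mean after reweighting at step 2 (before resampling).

step 1: w=[0.0000, 0.0000, 0.0000, 0.0000, 0.7483, 0.2515, 0.0001]  mean=-0.0717  Neff=1.6045  idx=[4, 4, 4, 4, 4, 5, 5]
step 2: w=[0.0005, 0.0005, 0.0005, 0.0005, 0.0005, 0.4987, 0.4987]  mean=1.4348  Neff=2.0103  idx=[5, 5, 5, 5, 6, 6, 6]

post_mean = 1.4348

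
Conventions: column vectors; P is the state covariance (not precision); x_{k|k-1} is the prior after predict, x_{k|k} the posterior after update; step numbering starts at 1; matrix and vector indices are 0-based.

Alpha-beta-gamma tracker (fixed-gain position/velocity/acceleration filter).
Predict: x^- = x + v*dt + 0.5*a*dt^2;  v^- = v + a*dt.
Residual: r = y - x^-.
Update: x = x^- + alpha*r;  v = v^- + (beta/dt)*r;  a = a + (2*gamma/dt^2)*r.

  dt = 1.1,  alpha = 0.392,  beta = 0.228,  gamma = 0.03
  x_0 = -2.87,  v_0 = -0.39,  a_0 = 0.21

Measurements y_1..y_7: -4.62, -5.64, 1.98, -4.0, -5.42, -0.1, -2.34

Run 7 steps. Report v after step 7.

v_post = 0.6882

step 1: x_pred=-3.1720  r=-1.4480  x^+=-3.7396  v^+=-0.4591  a^+=0.1382
step 2: x_pred=-4.1610  r=-1.4790  x^+=-4.7408  v^+=-0.6137  a^+=0.0649
step 3: x_pred=-5.3766  r=7.3566  x^+=-2.4928  v^+=0.9825  a^+=0.4296
step 4: x_pred=-1.1521  r=-2.8479  x^+=-2.2685  v^+=0.8648  a^+=0.2884
step 5: x_pred=-1.1427  r=-4.2773  x^+=-2.8194  v^+=0.2955  a^+=0.0763
step 6: x_pred=-2.4481  r=2.3481  x^+=-1.5277  v^+=0.8662  a^+=0.1928
step 7: x_pred=-0.4582  r=-1.8818  x^+=-1.1959  v^+=0.6882  a^+=0.0995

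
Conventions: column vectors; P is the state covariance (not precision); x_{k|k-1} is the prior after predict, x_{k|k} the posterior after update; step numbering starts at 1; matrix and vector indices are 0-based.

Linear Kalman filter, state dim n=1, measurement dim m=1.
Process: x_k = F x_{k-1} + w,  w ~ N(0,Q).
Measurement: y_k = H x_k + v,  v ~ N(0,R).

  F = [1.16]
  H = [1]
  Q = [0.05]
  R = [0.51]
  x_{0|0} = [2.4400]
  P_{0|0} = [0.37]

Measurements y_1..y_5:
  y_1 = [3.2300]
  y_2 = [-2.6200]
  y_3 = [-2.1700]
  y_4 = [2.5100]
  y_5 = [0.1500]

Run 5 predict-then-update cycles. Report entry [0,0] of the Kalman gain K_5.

K[0,0] = 0.3857

step 1: x^-=[2.8304]  P^-=[0.5479]  S=[1.0579]  K=[0.5179]  nu=[0.3996]  x^+=[3.0374]  P^+=[0.2641]
step 2: x^-=[3.5233]  P^-=[0.4054]  S=[0.9154]  K=[0.4429]  nu=[-6.1433]  x^+=[0.8026]  P^+=[0.2259]
step 3: x^-=[0.9310]  P^-=[0.3539]  S=[0.8639]  K=[0.4097]  nu=[-3.1010]  x^+=[-0.3394]  P^+=[0.2089]
step 4: x^-=[-0.3937]  P^-=[0.3311]  S=[0.8411]  K=[0.3937]  nu=[2.9037]  x^+=[0.7494]  P^+=[0.2008]
step 5: x^-=[0.8694]  P^-=[0.3202]  S=[0.8302]  K=[0.3857]  nu=[-0.7194]  x^+=[0.5919]  P^+=[0.1967]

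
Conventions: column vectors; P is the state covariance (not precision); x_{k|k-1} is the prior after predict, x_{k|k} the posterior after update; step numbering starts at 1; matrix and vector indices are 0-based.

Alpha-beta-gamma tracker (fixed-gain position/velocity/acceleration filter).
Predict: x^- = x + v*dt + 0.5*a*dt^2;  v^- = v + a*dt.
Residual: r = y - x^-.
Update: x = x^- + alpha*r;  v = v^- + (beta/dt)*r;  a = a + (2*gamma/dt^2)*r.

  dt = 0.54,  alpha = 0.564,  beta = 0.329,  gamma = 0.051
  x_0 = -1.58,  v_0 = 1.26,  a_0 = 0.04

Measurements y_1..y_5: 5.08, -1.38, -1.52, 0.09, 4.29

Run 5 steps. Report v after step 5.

v_post = 1.0721

step 1: x_pred=-0.8938  r=5.9738  x^+=2.4754  v^+=4.9212  a^+=2.1296
step 2: x_pred=5.4434  r=-6.8234  x^+=1.5950  v^+=1.9140  a^+=-0.2572
step 3: x_pred=2.5910  r=-4.1110  x^+=0.2724  v^+=-0.7296  a^+=-1.6952
step 4: x_pred=-0.3687  r=0.4587  x^+=-0.1100  v^+=-1.3655  a^+=-1.5347
step 5: x_pred=-1.0712  r=5.3612  x^+=1.9525  v^+=1.0721  a^+=0.3406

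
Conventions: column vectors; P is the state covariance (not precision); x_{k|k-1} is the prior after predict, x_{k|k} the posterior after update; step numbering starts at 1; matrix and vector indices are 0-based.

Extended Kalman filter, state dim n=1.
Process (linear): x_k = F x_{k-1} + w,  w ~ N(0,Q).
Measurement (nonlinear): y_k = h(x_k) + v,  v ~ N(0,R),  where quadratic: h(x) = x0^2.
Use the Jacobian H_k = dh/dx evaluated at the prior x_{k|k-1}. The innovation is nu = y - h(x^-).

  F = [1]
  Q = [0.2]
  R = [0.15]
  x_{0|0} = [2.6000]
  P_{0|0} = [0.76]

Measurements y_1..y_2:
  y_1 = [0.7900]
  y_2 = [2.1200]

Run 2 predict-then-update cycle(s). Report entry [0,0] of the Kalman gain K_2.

step 1: x^-=[2.6000]  P^-=[0.9600]  H_jac=[5.2000]  S=[26.1084]  K=[0.1912]  nu=[-5.9700]  x^+=[1.4585]  P^+=[0.0055]
step 2: x^-=[1.4585]  P^-=[0.2055]  H_jac=[2.9170]  S=[1.8988]  K=[0.3157]  nu=[-0.0073]  x^+=[1.4562]  P^+=[0.0162]

K[0,0] = 0.3157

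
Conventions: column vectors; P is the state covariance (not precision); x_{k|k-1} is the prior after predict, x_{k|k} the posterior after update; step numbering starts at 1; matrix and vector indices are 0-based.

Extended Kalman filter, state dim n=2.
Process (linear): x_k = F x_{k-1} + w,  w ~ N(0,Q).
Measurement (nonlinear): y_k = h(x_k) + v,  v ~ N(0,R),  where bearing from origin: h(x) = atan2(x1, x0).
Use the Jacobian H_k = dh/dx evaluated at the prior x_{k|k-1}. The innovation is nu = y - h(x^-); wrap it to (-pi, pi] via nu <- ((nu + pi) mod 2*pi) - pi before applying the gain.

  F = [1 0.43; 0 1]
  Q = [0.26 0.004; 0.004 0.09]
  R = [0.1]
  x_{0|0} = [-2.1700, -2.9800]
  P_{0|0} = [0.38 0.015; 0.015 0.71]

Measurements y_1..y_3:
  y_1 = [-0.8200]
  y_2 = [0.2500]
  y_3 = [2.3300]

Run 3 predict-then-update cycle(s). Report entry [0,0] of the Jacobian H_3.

step 1: x^-=[-3.4514, -2.9800]  P^-=[0.7842 0.3243; 0.3243 0.8000]  H_jac=[0.1433 -0.1660]  S=[0.1227]  K=[0.4772; -0.7033]  nu=[1.6094]  x^+=[-2.6835, -4.1119]  P^+=[0.7562 0.3655; 0.3655 0.7393]
step 2: x^-=[-4.4516, -4.1119]  P^-=[1.4673 0.6874; 0.6874 0.8293]  H_jac=[0.1120 -0.1212]  S=[0.1119]  K=[0.7234; -0.2105]  nu=[2.6458]  x^+=[-2.5377, -4.6689]  P^+=[1.4087 0.7044; 0.7044 0.8243]
step 3: x^-=[-4.5453, -4.6689]  P^-=[2.4269 1.0629; 1.0629 0.9143]  H_jac=[0.1100 -0.1071]  S=[0.1148]  K=[1.3335; 0.1655]  nu=[-1.6104]  x^+=[-6.6928, -4.9354]  P^+=[2.2228 1.0376; 1.0376 0.9112]

H_jac[0,0] = 0.1100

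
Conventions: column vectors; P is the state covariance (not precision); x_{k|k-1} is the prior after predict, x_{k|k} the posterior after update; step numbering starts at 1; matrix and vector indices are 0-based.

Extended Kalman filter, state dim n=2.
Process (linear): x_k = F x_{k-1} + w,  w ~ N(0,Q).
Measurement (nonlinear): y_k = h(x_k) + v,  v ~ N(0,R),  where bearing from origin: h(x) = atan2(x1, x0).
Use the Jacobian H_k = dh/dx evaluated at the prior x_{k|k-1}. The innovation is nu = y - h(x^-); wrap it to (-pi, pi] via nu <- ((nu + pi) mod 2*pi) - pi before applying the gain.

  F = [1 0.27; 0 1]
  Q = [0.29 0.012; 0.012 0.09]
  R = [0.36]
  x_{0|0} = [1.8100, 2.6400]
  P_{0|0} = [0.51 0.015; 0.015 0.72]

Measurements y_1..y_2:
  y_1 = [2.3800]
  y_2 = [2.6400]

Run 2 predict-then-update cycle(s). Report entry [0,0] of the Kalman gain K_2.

K[0,0] = -0.3796

step 1: x^-=[2.5228, 2.6400]  P^-=[0.8606 0.2214; 0.2214 0.8100]  H_jac=[-0.1980 0.1892]  S=[0.4061]  K=[-0.3164; 0.2694]  nu=[1.5719]  x^+=[2.0255, 3.0635]  P^+=[0.8199 0.2560; 0.2560 0.7805]
step 2: x^-=[2.8526, 3.0635]  P^-=[1.3051 0.4788; 0.4788 0.8705]  H_jac=[-0.1748 0.1628]  S=[0.3957]  K=[-0.3796; 0.1466]  nu=[1.8190]  x^+=[2.1620, 3.3302]  P^+=[1.2480 0.5008; 0.5008 0.8620]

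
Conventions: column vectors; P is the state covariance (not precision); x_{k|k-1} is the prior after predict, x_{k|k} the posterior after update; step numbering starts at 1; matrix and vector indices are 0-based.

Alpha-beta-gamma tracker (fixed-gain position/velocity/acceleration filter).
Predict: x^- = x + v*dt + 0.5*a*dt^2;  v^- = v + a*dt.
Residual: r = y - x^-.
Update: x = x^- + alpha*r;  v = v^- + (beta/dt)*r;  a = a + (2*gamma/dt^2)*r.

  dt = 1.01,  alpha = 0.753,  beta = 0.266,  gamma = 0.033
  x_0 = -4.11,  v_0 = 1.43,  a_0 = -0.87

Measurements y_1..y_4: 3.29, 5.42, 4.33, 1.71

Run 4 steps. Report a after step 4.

a_post = -0.7952

step 1: x_pred=-3.1094  r=6.3994  x^+=1.7093  v^+=2.2367  a^+=-0.4560
step 2: x_pred=3.7358  r=1.6842  x^+=5.0040  v^+=2.2197  a^+=-0.3470
step 3: x_pred=7.0690  r=-2.7390  x^+=5.0065  v^+=1.1479  a^+=-0.5242
step 4: x_pred=5.8985  r=-4.1885  x^+=2.7446  v^+=-0.4847  a^+=-0.7952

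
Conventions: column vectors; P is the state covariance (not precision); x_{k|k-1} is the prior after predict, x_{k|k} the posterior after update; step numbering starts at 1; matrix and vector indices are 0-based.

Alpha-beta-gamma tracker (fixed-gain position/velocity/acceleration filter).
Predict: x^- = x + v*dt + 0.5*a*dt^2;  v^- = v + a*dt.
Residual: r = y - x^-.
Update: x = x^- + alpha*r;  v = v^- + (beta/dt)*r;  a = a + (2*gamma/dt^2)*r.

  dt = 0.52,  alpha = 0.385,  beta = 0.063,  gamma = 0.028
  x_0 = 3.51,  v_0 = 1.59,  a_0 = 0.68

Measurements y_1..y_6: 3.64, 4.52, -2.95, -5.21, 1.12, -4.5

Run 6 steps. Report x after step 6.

x_post = -2.6853

step 1: x_pred=4.4287  r=-0.7887  x^+=4.1251  v^+=1.8480  a^+=0.5167
step 2: x_pred=5.1559  r=-0.6359  x^+=4.9111  v^+=2.0397  a^+=0.3850
step 3: x_pred=6.0238  r=-8.9738  x^+=2.5689  v^+=1.1526  a^+=-1.4735
step 4: x_pred=2.9690  r=-8.1790  x^+=-0.1799  v^+=-0.6045  a^+=-3.1674
step 5: x_pred=-0.9225  r=2.0425  x^+=-0.1361  v^+=-2.0041  a^+=-2.7444
step 6: x_pred=-1.5493  r=-2.9507  x^+=-2.6853  v^+=-3.7887  a^+=-3.3555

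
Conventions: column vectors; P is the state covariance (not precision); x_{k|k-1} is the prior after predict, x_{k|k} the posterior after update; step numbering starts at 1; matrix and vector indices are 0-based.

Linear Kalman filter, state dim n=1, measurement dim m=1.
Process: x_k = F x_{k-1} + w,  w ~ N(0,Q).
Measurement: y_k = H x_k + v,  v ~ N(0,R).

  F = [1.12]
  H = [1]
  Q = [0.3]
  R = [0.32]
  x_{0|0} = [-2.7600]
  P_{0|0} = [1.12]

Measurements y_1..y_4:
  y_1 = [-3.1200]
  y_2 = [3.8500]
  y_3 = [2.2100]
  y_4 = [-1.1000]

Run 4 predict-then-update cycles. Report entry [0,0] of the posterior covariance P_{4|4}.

step 1: x^-=[-3.0912]  P^-=[1.7049]  S=[2.0249]  K=[0.8420]  nu=[-0.0288]  x^+=[-3.1154]  P^+=[0.2694]
step 2: x^-=[-3.4893]  P^-=[0.6380]  S=[0.9580]  K=[0.6660]  nu=[7.3393]  x^+=[1.3984]  P^+=[0.2131]
step 3: x^-=[1.5662]  P^-=[0.5673]  S=[0.8873]  K=[0.6394]  nu=[0.6438]  x^+=[1.9778]  P^+=[0.2046]
step 4: x^-=[2.2152]  P^-=[0.5566]  S=[0.8766]  K=[0.6350]  nu=[-3.3152]  x^+=[0.1101]  P^+=[0.2032]

P_post[0,0] = 0.2032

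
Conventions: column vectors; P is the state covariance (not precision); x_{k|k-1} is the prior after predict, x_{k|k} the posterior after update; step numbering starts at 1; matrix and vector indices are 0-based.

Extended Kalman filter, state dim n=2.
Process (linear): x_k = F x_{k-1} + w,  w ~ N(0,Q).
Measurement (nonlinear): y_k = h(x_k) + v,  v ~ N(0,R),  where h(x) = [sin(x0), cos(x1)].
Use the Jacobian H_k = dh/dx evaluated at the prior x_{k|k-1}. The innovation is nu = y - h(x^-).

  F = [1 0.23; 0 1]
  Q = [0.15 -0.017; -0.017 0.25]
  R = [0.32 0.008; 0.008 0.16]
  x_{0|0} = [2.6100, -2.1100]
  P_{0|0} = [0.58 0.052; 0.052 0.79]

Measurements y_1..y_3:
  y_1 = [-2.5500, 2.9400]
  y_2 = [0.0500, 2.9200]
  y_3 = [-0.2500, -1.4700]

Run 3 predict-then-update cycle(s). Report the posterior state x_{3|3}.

x_post = [5.9122, -2.3289]

step 1: x^-=[2.1247, -2.1100]  P^-=[0.7957 0.2167; 0.2167 1.0400]  H_jac=[-0.5260 0.0000; 0.0000 0.8581]  S=[0.5402 -0.0898; -0.0898 0.9258]  K=[-0.7536 0.1277; -0.0516 0.9589]  nu=[-3.4005, 3.4535]  x^+=[5.1285, 1.3771]  P^+=[0.4565 0.0168; 0.0168 0.1783]
step 2: x^-=[5.4453, 1.3771]  P^-=[0.6237 0.0408; 0.0408 0.4283]  H_jac=[0.6690 0.0000; 0.0000 -0.9813]  S=[0.5991 -0.0188; -0.0188 0.5724]  K=[0.6949 -0.0471; 0.0226 -0.7335]  nu=[0.7933, 2.7275]  x^+=[5.8679, -0.6056]  P^+=[0.3318 0.0020; 0.0020 0.1194]
step 3: x^-=[5.7286, -0.6056]  P^-=[0.4891 0.0125; 0.0125 0.3694]  H_jac=[0.8501 0.0000; 0.0000 0.5693]  S=[0.6735 0.0140; 0.0140 0.2797]  K=[0.6175 -0.0056; 0.0001 0.7518]  nu=[0.2765, -2.2921]  x^+=[5.9122, -2.3289]  P^+=[0.2324 0.0071; 0.0071 0.2113]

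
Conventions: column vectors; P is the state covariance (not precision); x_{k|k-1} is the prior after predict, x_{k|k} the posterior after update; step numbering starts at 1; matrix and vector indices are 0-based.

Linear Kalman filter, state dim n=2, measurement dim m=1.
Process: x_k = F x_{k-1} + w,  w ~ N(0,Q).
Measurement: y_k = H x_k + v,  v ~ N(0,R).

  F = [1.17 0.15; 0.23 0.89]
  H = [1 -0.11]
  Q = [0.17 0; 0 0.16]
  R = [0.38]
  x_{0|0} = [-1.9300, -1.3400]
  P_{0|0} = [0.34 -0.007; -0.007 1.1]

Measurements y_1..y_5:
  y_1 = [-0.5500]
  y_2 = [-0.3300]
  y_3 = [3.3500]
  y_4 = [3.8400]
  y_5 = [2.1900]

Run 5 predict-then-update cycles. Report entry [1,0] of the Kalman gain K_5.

K[1,0] = 0.3608

step 1: x^-=[-2.4591, -1.6365]  P^-=[0.6577 0.2308; 0.2308 1.0464]  S=[0.9996]  K=[0.6326; 0.1158]  nu=[1.7291]  x^+=[-1.3653, -1.4364]  P^+=[0.2577 0.1576; 0.1576 1.0330]
step 2: x^-=[-1.8129, -1.5924]  P^-=[0.6014 0.3768; 0.3768 1.0564]  S=[0.9112]  K=[0.6144; 0.2860]  nu=[1.3077]  x^+=[-1.0094, -1.2184]  P^+=[0.2573 0.2167; 0.2167 0.9819]
step 3: x^-=[-1.3637, -1.3165]  P^-=[0.6204 0.4334; 0.4334 1.0401]  S=[0.9176]  K=[0.6241; 0.3477]  nu=[4.5689]  x^+=[1.4879, 0.2720]  P^+=[0.2629 0.2343; 0.2343 0.9292]
step 4: x^-=[1.7816, 0.5843]  P^-=[0.6331 0.4469; 0.4469 1.0058]  S=[0.9270]  K=[0.6300; 0.3627]  nu=[2.1226]  x^+=[3.1188, 1.3543]  P^+=[0.2652 0.2351; 0.2351 0.8839]
step 5: x^-=[3.8521, 1.9226]  P^-=[0.6355 0.4423; 0.4423 0.9704]  S=[0.9299]  K=[0.6311; 0.3608]  nu=[-1.4507]  x^+=[2.9367, 1.3992]  P^+=[0.2652 0.2305; 0.2305 0.8493]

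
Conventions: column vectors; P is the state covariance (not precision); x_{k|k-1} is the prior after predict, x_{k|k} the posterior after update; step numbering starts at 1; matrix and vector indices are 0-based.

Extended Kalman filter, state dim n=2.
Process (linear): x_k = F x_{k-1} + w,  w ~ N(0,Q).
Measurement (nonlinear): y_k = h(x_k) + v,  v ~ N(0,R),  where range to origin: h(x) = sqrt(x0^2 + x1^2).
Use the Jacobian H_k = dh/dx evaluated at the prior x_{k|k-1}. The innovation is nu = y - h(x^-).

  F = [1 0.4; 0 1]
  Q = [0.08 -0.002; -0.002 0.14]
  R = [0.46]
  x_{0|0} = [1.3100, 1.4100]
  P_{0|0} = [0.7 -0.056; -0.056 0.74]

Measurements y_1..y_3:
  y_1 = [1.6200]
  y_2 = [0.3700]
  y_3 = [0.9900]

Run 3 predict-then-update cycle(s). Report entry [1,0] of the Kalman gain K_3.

K[1,0] = 0.3265

step 1: x^-=[1.8740, 1.4100]  P^-=[0.8536 0.2380; 0.2380 0.8800]  H_jac=[0.7991 0.6012]  S=[1.5518]  K=[0.5318; 0.4635]  nu=[-0.7252]  x^+=[1.4884, 1.0739]  P^+=[0.4148 -0.1445; -0.1445 0.5466]
step 2: x^-=[1.9179, 1.0739]  P^-=[0.4667 0.0722; 0.0722 0.6866]  H_jac=[0.8725 0.4885]  S=[1.0407]  K=[0.4252; 0.3828]  nu=[-1.8281]  x^+=[1.1407, 0.3740]  P^+=[0.2786 -0.0972; -0.0972 0.5341]
step 3: x^-=[1.2903, 0.3740]  P^-=[0.3663 0.1144; 0.1144 0.6741]  H_jac=[0.9605 0.2784]  S=[0.9113]  K=[0.4210; 0.3265]  nu=[-0.3534]  x^+=[1.1415, 0.2586]  P^+=[0.2048 -0.0108; -0.0108 0.5769]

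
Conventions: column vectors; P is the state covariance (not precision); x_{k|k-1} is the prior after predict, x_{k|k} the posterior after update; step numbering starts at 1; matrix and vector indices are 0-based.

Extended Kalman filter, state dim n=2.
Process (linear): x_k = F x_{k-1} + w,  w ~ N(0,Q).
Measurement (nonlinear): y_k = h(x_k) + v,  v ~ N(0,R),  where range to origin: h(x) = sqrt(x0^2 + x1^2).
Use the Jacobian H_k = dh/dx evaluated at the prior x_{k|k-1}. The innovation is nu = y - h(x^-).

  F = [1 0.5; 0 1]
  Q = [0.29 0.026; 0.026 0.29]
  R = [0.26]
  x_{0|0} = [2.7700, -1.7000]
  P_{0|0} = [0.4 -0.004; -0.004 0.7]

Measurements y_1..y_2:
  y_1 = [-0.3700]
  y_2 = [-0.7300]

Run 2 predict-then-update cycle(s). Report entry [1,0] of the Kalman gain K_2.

K[1,0] = -0.1826

step 1: x^-=[1.9200, -1.7000]  P^-=[0.8610 0.3720; 0.3720 0.9900]  H_jac=[0.7487 -0.6629]  S=[0.8084]  K=[0.4923; -0.4673]  nu=[-2.9344]  x^+=[0.4752, -0.3288]  P^+=[0.6650 0.5580; 0.5580 0.8135]
step 2: x^-=[0.3108, -0.3288]  P^-=[1.7164 0.9907; 0.9907 1.1035]  H_jac=[0.6870 -0.7266]  S=[0.6636]  K=[0.6921; -0.1826]  nu=[-1.1825]  x^+=[-0.5075, -0.1128]  P^+=[1.3985 1.0746; 1.0746 1.0813]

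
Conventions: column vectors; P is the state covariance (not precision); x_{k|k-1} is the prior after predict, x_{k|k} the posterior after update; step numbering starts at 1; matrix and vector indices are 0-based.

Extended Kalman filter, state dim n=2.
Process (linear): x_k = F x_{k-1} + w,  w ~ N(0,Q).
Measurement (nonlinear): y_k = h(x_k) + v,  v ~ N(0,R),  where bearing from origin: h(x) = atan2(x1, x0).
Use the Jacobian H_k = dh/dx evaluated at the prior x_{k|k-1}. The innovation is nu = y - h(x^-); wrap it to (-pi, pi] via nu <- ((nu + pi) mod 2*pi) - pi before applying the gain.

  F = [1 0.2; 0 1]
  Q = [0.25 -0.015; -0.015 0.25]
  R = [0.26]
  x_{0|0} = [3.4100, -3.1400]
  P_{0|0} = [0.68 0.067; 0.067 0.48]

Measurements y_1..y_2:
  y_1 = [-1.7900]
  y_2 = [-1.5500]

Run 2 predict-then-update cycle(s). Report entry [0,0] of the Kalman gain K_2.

step 1: x^-=[2.7820, -3.1400]  P^-=[0.9760 0.1480; 0.1480 0.7300]  H_jac=[0.1784 0.1581]  S=[0.3177]  K=[0.6218; 0.4464]  nu=[-0.9442]  x^+=[2.1948, -3.5615]  P^+=[0.8532 0.0598; 0.0598 0.6667]
step 2: x^-=[1.4825, -3.5615]  P^-=[1.1538 0.1782; 0.1782 0.9167]  H_jac=[0.2393 0.0996]  S=[0.3437]  K=[0.8551; 0.3898]  nu=[-0.3737]  x^+=[1.1630, -3.7071]  P^+=[0.9025 0.0636; 0.0636 0.8645]

K[0,0] = 0.8551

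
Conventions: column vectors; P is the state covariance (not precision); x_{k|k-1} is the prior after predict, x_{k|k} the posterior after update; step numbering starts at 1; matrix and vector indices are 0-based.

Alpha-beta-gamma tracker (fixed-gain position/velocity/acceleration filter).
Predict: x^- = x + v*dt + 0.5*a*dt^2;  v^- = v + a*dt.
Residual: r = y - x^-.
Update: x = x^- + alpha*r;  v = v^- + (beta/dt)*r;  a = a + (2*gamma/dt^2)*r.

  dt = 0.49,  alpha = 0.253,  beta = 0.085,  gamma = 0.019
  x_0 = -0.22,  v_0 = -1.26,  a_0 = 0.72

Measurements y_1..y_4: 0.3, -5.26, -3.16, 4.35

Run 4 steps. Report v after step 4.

step 1: x_pred=-0.7510  r=1.0510  x^+=-0.4851  v^+=-0.7249  a^+=0.8863
step 2: x_pred=-0.7339  r=-4.5261  x^+=-1.8790  v^+=-1.0757  a^+=0.1700
step 3: x_pred=-2.3857  r=-0.7743  x^+=-2.5816  v^+=-1.1268  a^+=0.0474
step 4: x_pred=-3.1280  r=7.4780  x^+=-1.2361  v^+=0.1937  a^+=1.2310

v_post = 0.1937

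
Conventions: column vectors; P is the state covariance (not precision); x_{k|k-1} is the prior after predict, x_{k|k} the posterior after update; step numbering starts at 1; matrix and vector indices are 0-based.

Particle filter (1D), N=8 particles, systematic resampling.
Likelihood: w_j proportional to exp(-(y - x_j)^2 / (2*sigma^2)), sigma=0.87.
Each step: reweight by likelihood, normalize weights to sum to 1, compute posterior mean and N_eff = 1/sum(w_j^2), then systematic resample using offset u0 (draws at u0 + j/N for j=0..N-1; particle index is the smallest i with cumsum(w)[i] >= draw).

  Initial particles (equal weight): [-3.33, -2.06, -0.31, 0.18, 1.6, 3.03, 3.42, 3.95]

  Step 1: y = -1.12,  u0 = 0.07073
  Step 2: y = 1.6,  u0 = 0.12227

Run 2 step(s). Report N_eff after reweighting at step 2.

step 1: w=[0.0251, 0.3529, 0.4101, 0.2071, 0.0048, 0.0000, 0.0000, 0.0000]  mean=-0.8927  Neff=2.9739  idx=[1, 1, 1, 2, 2, 2, 3, 3]
step 2: w=[0.0002, 0.0002, 0.0002, 0.1126, 0.1126, 0.1126, 0.3308, 0.3308]  mean=0.0133  Neff=3.8919  idx=[4, 5, 6, 6, 6, 7, 7, 7]

N_eff = 3.8919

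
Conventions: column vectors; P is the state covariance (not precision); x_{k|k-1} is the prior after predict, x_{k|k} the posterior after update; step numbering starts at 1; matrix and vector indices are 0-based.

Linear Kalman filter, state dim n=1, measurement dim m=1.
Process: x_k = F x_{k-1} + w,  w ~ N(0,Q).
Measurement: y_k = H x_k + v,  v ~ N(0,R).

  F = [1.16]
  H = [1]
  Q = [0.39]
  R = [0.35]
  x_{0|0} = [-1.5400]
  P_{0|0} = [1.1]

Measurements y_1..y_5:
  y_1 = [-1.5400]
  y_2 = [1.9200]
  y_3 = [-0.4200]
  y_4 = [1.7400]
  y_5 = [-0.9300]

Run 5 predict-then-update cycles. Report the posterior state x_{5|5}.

step 1: x^-=[-1.7864]  P^-=[1.8702]  S=[2.2202]  K=[0.8424]  nu=[0.2464]  x^+=[-1.5788]  P^+=[0.2948]
step 2: x^-=[-1.8315]  P^-=[0.7867]  S=[1.1367]  K=[0.6921]  nu=[3.7515]  x^+=[0.7649]  P^+=[0.2422]
step 3: x^-=[0.8873]  P^-=[0.7159]  S=[1.0659]  K=[0.6717]  nu=[-1.3073]  x^+=[0.0092]  P^+=[0.2351]
step 4: x^-=[0.0107]  P^-=[0.7063]  S=[1.0563]  K=[0.6687]  nu=[1.7293]  x^+=[1.1670]  P^+=[0.2340]
step 5: x^-=[1.3537]  P^-=[0.7049]  S=[1.0549]  K=[0.6682]  nu=[-2.2837]  x^+=[-0.1723]  P^+=[0.2339]

x_post = [-0.1723]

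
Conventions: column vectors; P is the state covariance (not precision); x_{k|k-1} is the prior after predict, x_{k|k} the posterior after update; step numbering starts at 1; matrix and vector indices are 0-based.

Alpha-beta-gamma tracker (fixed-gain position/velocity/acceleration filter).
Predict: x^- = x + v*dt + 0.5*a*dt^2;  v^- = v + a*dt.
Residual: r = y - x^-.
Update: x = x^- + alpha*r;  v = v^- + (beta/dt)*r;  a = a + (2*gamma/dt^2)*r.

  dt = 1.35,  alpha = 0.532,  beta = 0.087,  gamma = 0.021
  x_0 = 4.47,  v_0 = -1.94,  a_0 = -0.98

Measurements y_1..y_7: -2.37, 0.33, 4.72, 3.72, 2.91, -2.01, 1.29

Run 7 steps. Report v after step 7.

v_post = -2.9822

step 1: x_pred=0.9580  r=-3.3280  x^+=-0.8125  v^+=-3.4775  a^+=-1.0567
step 2: x_pred=-6.4700  r=6.8000  x^+=-2.8524  v^+=-4.4658  a^+=-0.9000
step 3: x_pred=-9.7013  r=14.4213  x^+=-2.0292  v^+=-4.7514  a^+=-0.5676
step 4: x_pred=-8.9608  r=12.6808  x^+=-2.2146  v^+=-4.7005  a^+=-0.2754
step 5: x_pred=-8.8113  r=11.7213  x^+=-2.5756  v^+=-4.3169  a^+=-0.0053
step 6: x_pred=-8.4082  r=6.3982  x^+=-5.0044  v^+=-3.9117  a^+=0.1422
step 7: x_pred=-10.1557  r=11.4457  x^+=-4.0666  v^+=-2.9822  a^+=0.4059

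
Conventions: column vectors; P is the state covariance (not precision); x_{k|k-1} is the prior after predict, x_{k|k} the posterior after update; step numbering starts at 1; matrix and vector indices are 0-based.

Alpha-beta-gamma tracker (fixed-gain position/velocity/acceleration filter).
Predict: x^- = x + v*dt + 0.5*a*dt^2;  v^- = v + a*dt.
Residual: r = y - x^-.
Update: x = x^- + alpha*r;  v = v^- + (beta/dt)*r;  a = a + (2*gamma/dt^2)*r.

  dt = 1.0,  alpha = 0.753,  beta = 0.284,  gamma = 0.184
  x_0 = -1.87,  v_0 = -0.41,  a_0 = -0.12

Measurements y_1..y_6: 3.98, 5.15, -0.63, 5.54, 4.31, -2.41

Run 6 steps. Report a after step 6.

a_post = -4.2360

step 1: x_pred=-2.3400  r=6.3200  x^+=2.4190  v^+=1.2649  a^+=2.2058
step 2: x_pred=4.7867  r=0.3633  x^+=5.0603  v^+=3.5738  a^+=2.3394
step 3: x_pred=9.8038  r=-10.4338  x^+=1.9471  v^+=2.9501  a^+=-1.5002
step 4: x_pred=4.1471  r=1.3929  x^+=5.1960  v^+=1.8454  a^+=-0.9876
step 5: x_pred=6.5476  r=-2.2376  x^+=4.8627  v^+=0.2224  a^+=-1.8110
step 6: x_pred=4.1795  r=-6.5895  x^+=-0.7824  v^+=-3.4601  a^+=-4.2360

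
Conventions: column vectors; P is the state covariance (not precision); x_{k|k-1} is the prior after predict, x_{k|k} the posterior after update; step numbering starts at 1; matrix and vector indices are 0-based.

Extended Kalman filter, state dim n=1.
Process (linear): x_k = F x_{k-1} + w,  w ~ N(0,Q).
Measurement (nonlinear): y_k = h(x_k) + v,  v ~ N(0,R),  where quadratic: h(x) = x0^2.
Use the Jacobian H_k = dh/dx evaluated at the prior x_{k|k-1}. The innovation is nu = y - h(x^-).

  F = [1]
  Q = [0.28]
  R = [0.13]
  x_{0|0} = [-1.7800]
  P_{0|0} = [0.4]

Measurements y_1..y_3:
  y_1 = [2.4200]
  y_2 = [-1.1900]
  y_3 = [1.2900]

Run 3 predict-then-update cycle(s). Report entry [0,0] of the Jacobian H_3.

H_jac[0,0] = -0.9172

step 1: x^-=[-1.7800]  P^-=[0.6800]  H_jac=[-3.5600]  S=[8.7480]  K=[-0.2767]  nu=[-0.7484]  x^+=[-1.5729]  P^+=[0.0101]
step 2: x^-=[-1.5729]  P^-=[0.2901]  H_jac=[-3.1458]  S=[3.0009]  K=[-0.3041]  nu=[-3.6640]  x^+=[-0.4586]  P^+=[0.0126]
step 3: x^-=[-0.4586]  P^-=[0.2926]  H_jac=[-0.9172]  S=[0.3761]  K=[-0.7134]  nu=[1.0797]  x^+=[-1.2289]  P^+=[0.1011]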